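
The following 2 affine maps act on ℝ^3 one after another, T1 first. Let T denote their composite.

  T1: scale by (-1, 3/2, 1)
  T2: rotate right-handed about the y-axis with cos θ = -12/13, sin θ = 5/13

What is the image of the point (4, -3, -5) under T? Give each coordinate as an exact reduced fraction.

T1 scale by (-1, 3/2, 1): (4, -3, -5) → (-4, -9/2, -5)
T2 rotate right-handed about the y-axis with cos θ = -12/13, sin θ = 5/13: (-4, -9/2, -5) → (23/13, -9/2, 80/13)

T(p) = (23/13, -9/2, 80/13)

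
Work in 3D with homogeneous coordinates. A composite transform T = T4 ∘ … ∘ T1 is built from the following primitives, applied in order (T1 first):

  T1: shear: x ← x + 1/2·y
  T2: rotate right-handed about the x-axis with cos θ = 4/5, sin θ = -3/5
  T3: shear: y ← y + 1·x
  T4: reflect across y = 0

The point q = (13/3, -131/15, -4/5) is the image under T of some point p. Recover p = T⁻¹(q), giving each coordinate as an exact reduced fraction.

T1 = [1 1/2 0 0; 0 1 0 0; 0 0 1 0; 0 0 0 1]
T2·T1 = [1 1/2 0 0; 0 4/5 3/5 0; 0 -3/5 4/5 0; 0 0 0 1]
T3·…·T1 = [1 1/2 0 0; 1 13/10 3/5 0; 0 -3/5 4/5 0; 0 0 0 1]
T4·…·T1 = [1 1/2 0 0; -1 -13/10 -3/5 0; 0 -3/5 4/5 0; 0 0 0 1]
det M = -1; M⁻¹ = [7/5 2/5 3/10 0; -4/5 -4/5 -3/5 0; -3/5 -3/5 4/5 0; 0 0 0 1]
M⁻¹ · (13/3, -131/15, -4/5)ᵀ = (7/3, 4, 2)ᵀ

p = (7/3, 4, 2)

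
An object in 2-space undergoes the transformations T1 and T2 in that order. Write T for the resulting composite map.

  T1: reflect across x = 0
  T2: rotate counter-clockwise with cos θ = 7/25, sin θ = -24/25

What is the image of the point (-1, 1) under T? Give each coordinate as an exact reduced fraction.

T(p) = (31/25, -17/25)

T1 reflect across x = 0: (-1, 1) → (1, 1)
T2 rotate counter-clockwise with cos θ = 7/25, sin θ = -24/25: (1, 1) → (31/25, -17/25)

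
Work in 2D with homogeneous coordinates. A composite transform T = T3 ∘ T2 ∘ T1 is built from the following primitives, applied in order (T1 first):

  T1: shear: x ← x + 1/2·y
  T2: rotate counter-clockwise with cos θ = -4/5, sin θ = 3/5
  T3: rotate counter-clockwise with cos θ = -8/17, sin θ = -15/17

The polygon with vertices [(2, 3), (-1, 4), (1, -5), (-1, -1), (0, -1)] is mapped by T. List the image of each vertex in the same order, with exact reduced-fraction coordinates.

T1 shear: x ← x + 1/2·y: (2, 3) → (7/2, 3); (-1, 4) → (1, 4); (1, -5) → (-3/2, -5); (-1, -1) → (-3/2, -1); (0, -1) → (-1/2, -1)
T2 rotate counter-clockwise with cos θ = -4/5, sin θ = 3/5: (7/2, 3) → (-23/5, -3/10); (1, 4) → (-16/5, -13/5); (-3/2, -5) → (21/5, 31/10); (-3/2, -1) → (9/5, -1/10); (-1/2, -1) → (1, 1/2)
T3 rotate counter-clockwise with cos θ = -8/17, sin θ = -15/17: (-23/5, -3/10) → (19/10, 21/5); (-16/5, -13/5) → (-67/85, 344/85); (21/5, 31/10) → (129/170, -439/85); (9/5, -1/10) → (-159/170, -131/85); (1, 1/2) → (-1/34, -19/17)

image vertices: (19/10, 21/5), (-67/85, 344/85), (129/170, -439/85), (-159/170, -131/85), (-1/34, -19/17)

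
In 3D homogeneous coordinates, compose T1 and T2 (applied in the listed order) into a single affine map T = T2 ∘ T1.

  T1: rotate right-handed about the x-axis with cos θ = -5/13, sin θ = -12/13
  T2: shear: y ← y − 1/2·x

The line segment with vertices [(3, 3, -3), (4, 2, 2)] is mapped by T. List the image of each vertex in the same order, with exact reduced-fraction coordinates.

T1 rotate right-handed about the x-axis with cos θ = -5/13, sin θ = -12/13: (3, 3, -3) → (3, -51/13, -21/13); (4, 2, 2) → (4, 14/13, -34/13)
T2 shear: y ← y − 1/2·x: (3, -51/13, -21/13) → (3, -141/26, -21/13); (4, 14/13, -34/13) → (4, -12/13, -34/13)

image vertices: (3, -141/26, -21/13), (4, -12/13, -34/13)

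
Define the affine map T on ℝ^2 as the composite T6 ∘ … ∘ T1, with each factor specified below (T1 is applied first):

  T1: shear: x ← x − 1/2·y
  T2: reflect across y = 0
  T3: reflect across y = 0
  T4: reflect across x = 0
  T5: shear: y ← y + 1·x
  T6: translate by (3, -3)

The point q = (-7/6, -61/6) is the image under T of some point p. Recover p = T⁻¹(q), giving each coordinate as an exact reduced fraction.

T1 = [1 -1/2 0; 0 1 0; 0 0 1]
T2·T1 = [1 -1/2 0; 0 -1 0; 0 0 1]
T3·…·T1 = [1 -1/2 0; 0 1 0; 0 0 1]
T4·…·T1 = [-1 1/2 0; 0 1 0; 0 0 1]
T5·…·T1 = [-1 1/2 0; -1 3/2 0; 0 0 1]
T6·…·T1 = [-1 1/2 3; -1 3/2 -3; 0 0 1]
det M = -1; M⁻¹ = [-3/2 1/2 6; -1 1 6; 0 0 1]
M⁻¹ · (-7/6, -61/6)ᵀ = (8/3, -3)ᵀ

p = (8/3, -3)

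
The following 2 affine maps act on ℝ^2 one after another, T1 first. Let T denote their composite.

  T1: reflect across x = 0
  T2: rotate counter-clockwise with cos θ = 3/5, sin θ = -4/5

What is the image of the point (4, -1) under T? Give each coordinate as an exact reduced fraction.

T1 reflect across x = 0: (4, -1) → (-4, -1)
T2 rotate counter-clockwise with cos θ = 3/5, sin θ = -4/5: (-4, -1) → (-16/5, 13/5)

T(p) = (-16/5, 13/5)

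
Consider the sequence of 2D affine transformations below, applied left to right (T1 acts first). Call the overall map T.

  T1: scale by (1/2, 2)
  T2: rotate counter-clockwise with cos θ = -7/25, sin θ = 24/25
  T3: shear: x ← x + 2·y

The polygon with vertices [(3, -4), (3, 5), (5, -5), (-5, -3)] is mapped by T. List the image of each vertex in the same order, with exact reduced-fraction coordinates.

image vertices: (731/50, 92/25), (-637/50, -34/25), (193/10, 26/5), (251/50, -18/25)

T1 scale by (1/2, 2): (3, -4) → (3/2, -8); (3, 5) → (3/2, 10); (5, -5) → (5/2, -10); (-5, -3) → (-5/2, -6)
T2 rotate counter-clockwise with cos θ = -7/25, sin θ = 24/25: (3/2, -8) → (363/50, 92/25); (3/2, 10) → (-501/50, -34/25); (5/2, -10) → (89/10, 26/5); (-5/2, -6) → (323/50, -18/25)
T3 shear: x ← x + 2·y: (363/50, 92/25) → (731/50, 92/25); (-501/50, -34/25) → (-637/50, -34/25); (89/10, 26/5) → (193/10, 26/5); (323/50, -18/25) → (251/50, -18/25)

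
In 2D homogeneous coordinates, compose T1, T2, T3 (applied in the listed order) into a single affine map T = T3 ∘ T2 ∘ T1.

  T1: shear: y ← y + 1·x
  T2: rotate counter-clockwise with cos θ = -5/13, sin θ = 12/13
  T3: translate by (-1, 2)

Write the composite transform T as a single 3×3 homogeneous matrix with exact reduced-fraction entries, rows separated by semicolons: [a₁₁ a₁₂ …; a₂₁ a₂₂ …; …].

T1 = [1 0 0; 1 1 0; 0 0 1]
T2·T1 = [-17/13 -12/13 0; 7/13 -5/13 0; 0 0 1]
T3·…·T1 = [-17/13 -12/13 -1; 7/13 -5/13 2; 0 0 1]

T = [-17/13 -12/13 -1; 7/13 -5/13 2; 0 0 1]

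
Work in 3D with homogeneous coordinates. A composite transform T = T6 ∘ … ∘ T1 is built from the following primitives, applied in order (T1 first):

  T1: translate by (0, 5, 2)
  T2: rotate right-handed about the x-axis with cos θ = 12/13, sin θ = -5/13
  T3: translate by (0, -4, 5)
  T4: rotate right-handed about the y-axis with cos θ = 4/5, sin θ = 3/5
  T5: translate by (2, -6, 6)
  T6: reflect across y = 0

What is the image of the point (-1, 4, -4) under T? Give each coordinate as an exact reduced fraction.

T1 translate by (0, 5, 2): (-1, 4, -4) → (-1, 9, -2)
T2 rotate right-handed about the x-axis with cos θ = 12/13, sin θ = -5/13: (-1, 9, -2) → (-1, 98/13, -69/13)
T3 translate by (0, -4, 5): (-1, 98/13, -69/13) → (-1, 46/13, -4/13)
T4 rotate right-handed about the y-axis with cos θ = 4/5, sin θ = 3/5: (-1, 46/13, -4/13) → (-64/65, 46/13, 23/65)
T5 translate by (2, -6, 6): (-64/65, 46/13, 23/65) → (66/65, -32/13, 413/65)
T6 reflect across y = 0: (66/65, -32/13, 413/65) → (66/65, 32/13, 413/65)

T(p) = (66/65, 32/13, 413/65)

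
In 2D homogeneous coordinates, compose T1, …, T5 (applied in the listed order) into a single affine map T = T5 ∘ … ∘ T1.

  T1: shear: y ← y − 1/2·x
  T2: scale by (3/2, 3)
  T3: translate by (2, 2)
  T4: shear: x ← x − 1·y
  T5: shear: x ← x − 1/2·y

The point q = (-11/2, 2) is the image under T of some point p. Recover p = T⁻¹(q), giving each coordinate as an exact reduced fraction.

T1 = [1 0 0; -1/2 1 0; 0 0 1]
T2·T1 = [3/2 0 0; -3/2 3 0; 0 0 1]
T3·…·T1 = [3/2 0 2; -3/2 3 2; 0 0 1]
T4·…·T1 = [3 -3 0; -3/2 3 2; 0 0 1]
T5·…·T1 = [15/4 -9/2 -1; -3/2 3 2; 0 0 1]
det M = 9/2; M⁻¹ = [2/3 1 -4/3; 1/3 5/6 -4/3; 0 0 1]
M⁻¹ · (-11/2, 2)ᵀ = (-3, -3/2)ᵀ

p = (-3, -3/2)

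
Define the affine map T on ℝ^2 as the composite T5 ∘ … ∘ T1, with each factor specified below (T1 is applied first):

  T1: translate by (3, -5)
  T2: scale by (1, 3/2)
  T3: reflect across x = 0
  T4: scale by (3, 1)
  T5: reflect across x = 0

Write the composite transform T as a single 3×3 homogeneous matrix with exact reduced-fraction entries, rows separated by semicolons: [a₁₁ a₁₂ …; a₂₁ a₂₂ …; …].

T = [3 0 9; 0 3/2 -15/2; 0 0 1]

T1 = [1 0 3; 0 1 -5; 0 0 1]
T2·T1 = [1 0 3; 0 3/2 -15/2; 0 0 1]
T3·…·T1 = [-1 0 -3; 0 3/2 -15/2; 0 0 1]
T4·…·T1 = [-3 0 -9; 0 3/2 -15/2; 0 0 1]
T5·…·T1 = [3 0 9; 0 3/2 -15/2; 0 0 1]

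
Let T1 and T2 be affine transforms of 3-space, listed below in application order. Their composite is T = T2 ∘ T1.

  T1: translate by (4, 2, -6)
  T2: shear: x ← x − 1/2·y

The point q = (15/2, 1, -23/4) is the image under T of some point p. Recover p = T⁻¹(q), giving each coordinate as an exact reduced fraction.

p = (4, -1, 1/4)

T1 = [1 0 0 4; 0 1 0 2; 0 0 1 -6; 0 0 0 1]
T2·T1 = [1 -1/2 0 3; 0 1 0 2; 0 0 1 -6; 0 0 0 1]
det M = 1; M⁻¹ = [1 1/2 0 -4; 0 1 0 -2; 0 0 1 6; 0 0 0 1]
M⁻¹ · (15/2, 1, -23/4)ᵀ = (4, -1, 1/4)ᵀ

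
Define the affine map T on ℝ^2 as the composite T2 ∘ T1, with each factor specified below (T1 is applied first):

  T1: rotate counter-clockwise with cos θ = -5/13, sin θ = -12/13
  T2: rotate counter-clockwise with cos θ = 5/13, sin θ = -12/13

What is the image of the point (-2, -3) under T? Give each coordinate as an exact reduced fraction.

T1 rotate counter-clockwise with cos θ = -5/13, sin θ = -12/13: (-2, -3) → (-2, 3)
T2 rotate counter-clockwise with cos θ = 5/13, sin θ = -12/13: (-2, 3) → (2, 3)

T(p) = (2, 3)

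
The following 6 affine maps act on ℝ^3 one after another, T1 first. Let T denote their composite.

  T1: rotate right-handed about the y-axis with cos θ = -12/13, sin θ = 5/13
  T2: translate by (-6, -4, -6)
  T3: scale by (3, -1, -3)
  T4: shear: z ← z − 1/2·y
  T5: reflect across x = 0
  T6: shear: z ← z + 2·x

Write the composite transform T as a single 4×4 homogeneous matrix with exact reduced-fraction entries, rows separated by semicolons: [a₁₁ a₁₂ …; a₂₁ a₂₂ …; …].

T = [36/13 0 -15/13 18; 0 -1 0 4; 87/13 1/2 6/13 52; 0 0 0 1]

T1 = [-12/13 0 5/13 0; 0 1 0 0; -5/13 0 -12/13 0; 0 0 0 1]
T2·T1 = [-12/13 0 5/13 -6; 0 1 0 -4; -5/13 0 -12/13 -6; 0 0 0 1]
T3·…·T1 = [-36/13 0 15/13 -18; 0 -1 0 4; 15/13 0 36/13 18; 0 0 0 1]
T4·…·T1 = [-36/13 0 15/13 -18; 0 -1 0 4; 15/13 1/2 36/13 16; 0 0 0 1]
T5·…·T1 = [36/13 0 -15/13 18; 0 -1 0 4; 15/13 1/2 36/13 16; 0 0 0 1]
T6·…·T1 = [36/13 0 -15/13 18; 0 -1 0 4; 87/13 1/2 6/13 52; 0 0 0 1]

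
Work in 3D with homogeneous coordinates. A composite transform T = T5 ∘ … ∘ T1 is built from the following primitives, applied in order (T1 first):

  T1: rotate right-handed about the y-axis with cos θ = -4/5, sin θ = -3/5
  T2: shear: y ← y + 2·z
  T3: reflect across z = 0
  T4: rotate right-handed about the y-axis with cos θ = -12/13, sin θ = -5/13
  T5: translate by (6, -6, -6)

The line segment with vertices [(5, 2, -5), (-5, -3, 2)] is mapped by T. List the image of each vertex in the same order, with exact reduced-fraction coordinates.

image vertices: (125/13, 10, 1/13), (107/65, -91/5, -596/65)

T1 rotate right-handed about the y-axis with cos θ = -4/5, sin θ = -3/5: (5, 2, -5) → (-1, 2, 7); (-5, -3, 2) → (14/5, -3, -23/5)
T2 shear: y ← y + 2·z: (-1, 2, 7) → (-1, 16, 7); (14/5, -3, -23/5) → (14/5, -61/5, -23/5)
T3 reflect across z = 0: (-1, 16, 7) → (-1, 16, -7); (14/5, -61/5, -23/5) → (14/5, -61/5, 23/5)
T4 rotate right-handed about the y-axis with cos θ = -12/13, sin θ = -5/13: (-1, 16, -7) → (47/13, 16, 79/13); (14/5, -61/5, 23/5) → (-283/65, -61/5, -206/65)
T5 translate by (6, -6, -6): (47/13, 16, 79/13) → (125/13, 10, 1/13); (-283/65, -61/5, -206/65) → (107/65, -91/5, -596/65)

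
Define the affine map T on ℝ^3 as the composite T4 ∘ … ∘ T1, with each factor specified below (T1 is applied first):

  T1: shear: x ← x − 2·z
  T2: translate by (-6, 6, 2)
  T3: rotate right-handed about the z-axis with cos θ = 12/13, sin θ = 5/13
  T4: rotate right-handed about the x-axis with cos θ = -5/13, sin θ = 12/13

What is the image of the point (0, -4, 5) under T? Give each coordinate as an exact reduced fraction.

T(p) = (-202/13, -812/169, -1127/169)

T1 shear: x ← x − 2·z: (0, -4, 5) → (-10, -4, 5)
T2 translate by (-6, 6, 2): (-10, -4, 5) → (-16, 2, 7)
T3 rotate right-handed about the z-axis with cos θ = 12/13, sin θ = 5/13: (-16, 2, 7) → (-202/13, -56/13, 7)
T4 rotate right-handed about the x-axis with cos θ = -5/13, sin θ = 12/13: (-202/13, -56/13, 7) → (-202/13, -812/169, -1127/169)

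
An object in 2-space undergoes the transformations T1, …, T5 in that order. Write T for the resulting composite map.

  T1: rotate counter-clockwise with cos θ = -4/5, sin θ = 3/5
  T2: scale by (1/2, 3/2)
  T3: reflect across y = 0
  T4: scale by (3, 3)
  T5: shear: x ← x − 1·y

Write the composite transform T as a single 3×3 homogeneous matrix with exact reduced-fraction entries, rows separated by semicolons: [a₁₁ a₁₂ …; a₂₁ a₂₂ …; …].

T1 = [-4/5 -3/5 0; 3/5 -4/5 0; 0 0 1]
T2·T1 = [-2/5 -3/10 0; 9/10 -6/5 0; 0 0 1]
T3·…·T1 = [-2/5 -3/10 0; -9/10 6/5 0; 0 0 1]
T4·…·T1 = [-6/5 -9/10 0; -27/10 18/5 0; 0 0 1]
T5·…·T1 = [3/2 -9/2 0; -27/10 18/5 0; 0 0 1]

T = [3/2 -9/2 0; -27/10 18/5 0; 0 0 1]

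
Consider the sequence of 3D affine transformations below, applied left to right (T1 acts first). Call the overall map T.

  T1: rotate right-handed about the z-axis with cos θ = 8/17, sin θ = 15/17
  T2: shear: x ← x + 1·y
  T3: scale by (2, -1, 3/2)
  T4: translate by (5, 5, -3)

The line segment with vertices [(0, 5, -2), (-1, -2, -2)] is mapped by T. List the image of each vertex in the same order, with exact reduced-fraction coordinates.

image vertices: (15/17, 45/17, -6), (67/17, 116/17, -6)

T1 rotate right-handed about the z-axis with cos θ = 8/17, sin θ = 15/17: (0, 5, -2) → (-75/17, 40/17, -2); (-1, -2, -2) → (22/17, -31/17, -2)
T2 shear: x ← x + 1·y: (-75/17, 40/17, -2) → (-35/17, 40/17, -2); (22/17, -31/17, -2) → (-9/17, -31/17, -2)
T3 scale by (2, -1, 3/2): (-35/17, 40/17, -2) → (-70/17, -40/17, -3); (-9/17, -31/17, -2) → (-18/17, 31/17, -3)
T4 translate by (5, 5, -3): (-70/17, -40/17, -3) → (15/17, 45/17, -6); (-18/17, 31/17, -3) → (67/17, 116/17, -6)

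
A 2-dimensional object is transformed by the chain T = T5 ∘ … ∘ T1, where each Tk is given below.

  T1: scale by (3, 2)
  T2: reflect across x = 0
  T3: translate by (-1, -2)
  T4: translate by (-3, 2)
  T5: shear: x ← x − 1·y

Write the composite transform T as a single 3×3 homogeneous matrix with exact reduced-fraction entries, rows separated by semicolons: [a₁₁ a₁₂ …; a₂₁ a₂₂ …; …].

T = [-3 -2 -4; 0 2 0; 0 0 1]

T1 = [3 0 0; 0 2 0; 0 0 1]
T2·T1 = [-3 0 0; 0 2 0; 0 0 1]
T3·…·T1 = [-3 0 -1; 0 2 -2; 0 0 1]
T4·…·T1 = [-3 0 -4; 0 2 0; 0 0 1]
T5·…·T1 = [-3 -2 -4; 0 2 0; 0 0 1]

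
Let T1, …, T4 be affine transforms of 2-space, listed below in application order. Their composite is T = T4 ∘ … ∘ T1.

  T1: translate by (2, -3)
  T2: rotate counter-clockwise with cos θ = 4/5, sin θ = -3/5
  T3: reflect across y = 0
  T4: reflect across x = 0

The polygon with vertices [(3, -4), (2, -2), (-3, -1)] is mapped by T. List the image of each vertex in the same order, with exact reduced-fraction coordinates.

image vertices: (1/5, 43/5), (-1/5, 32/5), (16/5, 13/5)

T1 translate by (2, -3): (3, -4) → (5, -7); (2, -2) → (4, -5); (-3, -1) → (-1, -4)
T2 rotate counter-clockwise with cos θ = 4/5, sin θ = -3/5: (5, -7) → (-1/5, -43/5); (4, -5) → (1/5, -32/5); (-1, -4) → (-16/5, -13/5)
T3 reflect across y = 0: (-1/5, -43/5) → (-1/5, 43/5); (1/5, -32/5) → (1/5, 32/5); (-16/5, -13/5) → (-16/5, 13/5)
T4 reflect across x = 0: (-1/5, 43/5) → (1/5, 43/5); (1/5, 32/5) → (-1/5, 32/5); (-16/5, 13/5) → (16/5, 13/5)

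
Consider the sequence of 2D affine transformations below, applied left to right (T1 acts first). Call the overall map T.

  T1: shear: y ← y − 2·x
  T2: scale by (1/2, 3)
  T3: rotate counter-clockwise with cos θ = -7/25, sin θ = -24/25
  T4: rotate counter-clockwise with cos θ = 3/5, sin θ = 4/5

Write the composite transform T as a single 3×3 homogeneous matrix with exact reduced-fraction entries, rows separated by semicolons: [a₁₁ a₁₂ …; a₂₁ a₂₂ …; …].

T = [-9/2 12/5 0; -4 9/5 0; 0 0 1]

T1 = [1 0 0; -2 1 0; 0 0 1]
T2·T1 = [1/2 0 0; -6 3 0; 0 0 1]
T3·…·T1 = [-59/10 72/25 0; 6/5 -21/25 0; 0 0 1]
T4·…·T1 = [-9/2 12/5 0; -4 9/5 0; 0 0 1]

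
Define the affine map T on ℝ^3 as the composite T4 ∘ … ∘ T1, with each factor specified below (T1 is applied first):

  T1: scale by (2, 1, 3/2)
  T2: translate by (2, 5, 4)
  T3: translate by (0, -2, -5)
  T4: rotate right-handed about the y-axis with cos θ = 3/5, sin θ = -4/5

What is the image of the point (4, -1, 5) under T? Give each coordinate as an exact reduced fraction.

T1 scale by (2, 1, 3/2): (4, -1, 5) → (8, -1, 15/2)
T2 translate by (2, 5, 4): (8, -1, 15/2) → (10, 4, 23/2)
T3 translate by (0, -2, -5): (10, 4, 23/2) → (10, 2, 13/2)
T4 rotate right-handed about the y-axis with cos θ = 3/5, sin θ = -4/5: (10, 2, 13/2) → (4/5, 2, 119/10)

T(p) = (4/5, 2, 119/10)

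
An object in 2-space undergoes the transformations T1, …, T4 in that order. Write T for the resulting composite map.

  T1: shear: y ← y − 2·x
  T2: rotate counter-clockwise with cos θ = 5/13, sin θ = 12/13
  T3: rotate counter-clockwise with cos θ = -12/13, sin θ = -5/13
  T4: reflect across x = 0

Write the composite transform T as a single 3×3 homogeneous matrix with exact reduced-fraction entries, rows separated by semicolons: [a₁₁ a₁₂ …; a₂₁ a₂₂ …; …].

T = [2 -1 0; -1 0 0; 0 0 1]

T1 = [1 0 0; -2 1 0; 0 0 1]
T2·T1 = [29/13 -12/13 0; 2/13 5/13 0; 0 0 1]
T3·…·T1 = [-2 1 0; -1 0 0; 0 0 1]
T4·…·T1 = [2 -1 0; -1 0 0; 0 0 1]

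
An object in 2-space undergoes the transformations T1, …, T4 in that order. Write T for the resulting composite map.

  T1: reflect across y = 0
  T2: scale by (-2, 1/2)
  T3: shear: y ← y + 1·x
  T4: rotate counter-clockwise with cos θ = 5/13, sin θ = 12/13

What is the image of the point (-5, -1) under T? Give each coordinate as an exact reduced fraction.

T1 reflect across y = 0: (-5, -1) → (-5, 1)
T2 scale by (-2, 1/2): (-5, 1) → (10, 1/2)
T3 shear: y ← y + 1·x: (10, 1/2) → (10, 21/2)
T4 rotate counter-clockwise with cos θ = 5/13, sin θ = 12/13: (10, 21/2) → (-76/13, 345/26)

T(p) = (-76/13, 345/26)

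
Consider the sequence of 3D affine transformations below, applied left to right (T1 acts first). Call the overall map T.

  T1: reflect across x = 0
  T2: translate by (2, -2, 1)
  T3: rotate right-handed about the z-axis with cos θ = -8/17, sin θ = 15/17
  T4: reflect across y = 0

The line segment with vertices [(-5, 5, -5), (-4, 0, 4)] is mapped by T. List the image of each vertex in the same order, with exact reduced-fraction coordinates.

image vertices: (-101/17, -81/17, -4), (-18/17, -106/17, 5)

T1 reflect across x = 0: (-5, 5, -5) → (5, 5, -5); (-4, 0, 4) → (4, 0, 4)
T2 translate by (2, -2, 1): (5, 5, -5) → (7, 3, -4); (4, 0, 4) → (6, -2, 5)
T3 rotate right-handed about the z-axis with cos θ = -8/17, sin θ = 15/17: (7, 3, -4) → (-101/17, 81/17, -4); (6, -2, 5) → (-18/17, 106/17, 5)
T4 reflect across y = 0: (-101/17, 81/17, -4) → (-101/17, -81/17, -4); (-18/17, 106/17, 5) → (-18/17, -106/17, 5)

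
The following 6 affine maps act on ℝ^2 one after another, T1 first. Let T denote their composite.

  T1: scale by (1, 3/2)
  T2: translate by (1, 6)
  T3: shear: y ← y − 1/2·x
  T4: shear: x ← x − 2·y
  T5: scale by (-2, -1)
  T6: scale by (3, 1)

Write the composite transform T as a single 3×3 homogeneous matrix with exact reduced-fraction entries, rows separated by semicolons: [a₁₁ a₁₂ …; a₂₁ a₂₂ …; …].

T1 = [1 0 0; 0 3/2 0; 0 0 1]
T2·T1 = [1 0 1; 0 3/2 6; 0 0 1]
T3·…·T1 = [1 0 1; -1/2 3/2 11/2; 0 0 1]
T4·…·T1 = [2 -3 -10; -1/2 3/2 11/2; 0 0 1]
T5·…·T1 = [-4 6 20; 1/2 -3/2 -11/2; 0 0 1]
T6·…·T1 = [-12 18 60; 1/2 -3/2 -11/2; 0 0 1]

T = [-12 18 60; 1/2 -3/2 -11/2; 0 0 1]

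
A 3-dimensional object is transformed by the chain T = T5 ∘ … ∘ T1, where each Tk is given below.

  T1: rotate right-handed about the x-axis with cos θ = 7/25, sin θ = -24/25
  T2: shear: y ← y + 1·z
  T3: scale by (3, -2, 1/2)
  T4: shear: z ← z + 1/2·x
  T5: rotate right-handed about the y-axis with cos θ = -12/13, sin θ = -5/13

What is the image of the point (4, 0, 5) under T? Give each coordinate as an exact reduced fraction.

T(p) = (-355/26, -62/5, -102/65)

T1 rotate right-handed about the x-axis with cos θ = 7/25, sin θ = -24/25: (4, 0, 5) → (4, 24/5, 7/5)
T2 shear: y ← y + 1·z: (4, 24/5, 7/5) → (4, 31/5, 7/5)
T3 scale by (3, -2, 1/2): (4, 31/5, 7/5) → (12, -62/5, 7/10)
T4 shear: z ← z + 1/2·x: (12, -62/5, 7/10) → (12, -62/5, 67/10)
T5 rotate right-handed about the y-axis with cos θ = -12/13, sin θ = -5/13: (12, -62/5, 67/10) → (-355/26, -62/5, -102/65)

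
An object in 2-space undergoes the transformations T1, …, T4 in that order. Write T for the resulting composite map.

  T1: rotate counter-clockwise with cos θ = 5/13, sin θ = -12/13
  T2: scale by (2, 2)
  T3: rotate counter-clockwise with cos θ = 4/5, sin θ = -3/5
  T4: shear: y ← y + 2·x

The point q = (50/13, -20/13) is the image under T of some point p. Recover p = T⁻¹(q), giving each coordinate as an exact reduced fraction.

T1 = [5/13 12/13 0; -12/13 5/13 0; 0 0 1]
T2·T1 = [10/13 24/13 0; -24/13 10/13 0; 0 0 1]
T3·…·T1 = [-32/65 126/65 0; -126/65 -32/65 0; 0 0 1]
T4·…·T1 = [-32/65 126/65 0; -38/13 44/13 0; 0 0 1]
det M = 4; M⁻¹ = [11/13 -63/130 0; 19/26 -8/65 0; 0 0 1]
M⁻¹ · (50/13, -20/13)ᵀ = (4, 3)ᵀ

p = (4, 3)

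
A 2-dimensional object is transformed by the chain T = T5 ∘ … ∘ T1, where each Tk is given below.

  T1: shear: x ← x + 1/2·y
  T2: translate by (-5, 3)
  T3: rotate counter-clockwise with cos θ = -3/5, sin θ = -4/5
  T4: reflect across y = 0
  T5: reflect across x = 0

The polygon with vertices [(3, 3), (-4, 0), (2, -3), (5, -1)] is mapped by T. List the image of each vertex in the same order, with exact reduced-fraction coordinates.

image vertices: (-51/10, 16/5), (-39/5, -27/5), (-27/10, -18/5), (-19/10, 4/5)

T1 shear: x ← x + 1/2·y: (3, 3) → (9/2, 3); (-4, 0) → (-4, 0); (2, -3) → (1/2, -3); (5, -1) → (9/2, -1)
T2 translate by (-5, 3): (9/2, 3) → (-1/2, 6); (-4, 0) → (-9, 3); (1/2, -3) → (-9/2, 0); (9/2, -1) → (-1/2, 2)
T3 rotate counter-clockwise with cos θ = -3/5, sin θ = -4/5: (-1/2, 6) → (51/10, -16/5); (-9, 3) → (39/5, 27/5); (-9/2, 0) → (27/10, 18/5); (-1/2, 2) → (19/10, -4/5)
T4 reflect across y = 0: (51/10, -16/5) → (51/10, 16/5); (39/5, 27/5) → (39/5, -27/5); (27/10, 18/5) → (27/10, -18/5); (19/10, -4/5) → (19/10, 4/5)
T5 reflect across x = 0: (51/10, 16/5) → (-51/10, 16/5); (39/5, -27/5) → (-39/5, -27/5); (27/10, -18/5) → (-27/10, -18/5); (19/10, 4/5) → (-19/10, 4/5)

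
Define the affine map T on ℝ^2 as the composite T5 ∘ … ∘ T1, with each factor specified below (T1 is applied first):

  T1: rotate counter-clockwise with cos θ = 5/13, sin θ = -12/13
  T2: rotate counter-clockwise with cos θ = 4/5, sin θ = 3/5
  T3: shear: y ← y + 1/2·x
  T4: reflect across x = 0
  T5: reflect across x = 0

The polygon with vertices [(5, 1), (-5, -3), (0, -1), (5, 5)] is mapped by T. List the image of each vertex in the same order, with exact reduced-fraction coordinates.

image vertices: (313/65, 19/26), (-379/65, -77/26), (-33/65, -29/26), (89/13, 135/26)

T1 rotate counter-clockwise with cos θ = 5/13, sin θ = -12/13: (5, 1) → (37/13, -55/13); (-5, -3) → (-61/13, 45/13); (0, -1) → (-12/13, -5/13); (5, 5) → (85/13, -35/13)
T2 rotate counter-clockwise with cos θ = 4/5, sin θ = 3/5: (37/13, -55/13) → (313/65, -109/65); (-61/13, 45/13) → (-379/65, -3/65); (-12/13, -5/13) → (-33/65, -56/65); (85/13, -35/13) → (89/13, 23/13)
T3 shear: y ← y + 1/2·x: (313/65, -109/65) → (313/65, 19/26); (-379/65, -3/65) → (-379/65, -77/26); (-33/65, -56/65) → (-33/65, -29/26); (89/13, 23/13) → (89/13, 135/26)
T4 reflect across x = 0: (313/65, 19/26) → (-313/65, 19/26); (-379/65, -77/26) → (379/65, -77/26); (-33/65, -29/26) → (33/65, -29/26); (89/13, 135/26) → (-89/13, 135/26)
T5 reflect across x = 0: (-313/65, 19/26) → (313/65, 19/26); (379/65, -77/26) → (-379/65, -77/26); (33/65, -29/26) → (-33/65, -29/26); (-89/13, 135/26) → (89/13, 135/26)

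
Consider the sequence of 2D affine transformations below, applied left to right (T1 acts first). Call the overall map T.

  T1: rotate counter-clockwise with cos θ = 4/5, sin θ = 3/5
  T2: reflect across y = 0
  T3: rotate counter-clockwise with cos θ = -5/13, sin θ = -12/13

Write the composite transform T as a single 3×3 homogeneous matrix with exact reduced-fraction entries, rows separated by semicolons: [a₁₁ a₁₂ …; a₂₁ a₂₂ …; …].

T1 = [4/5 -3/5 0; 3/5 4/5 0; 0 0 1]
T2·T1 = [4/5 -3/5 0; -3/5 -4/5 0; 0 0 1]
T3·…·T1 = [-56/65 -33/65 0; -33/65 56/65 0; 0 0 1]

T = [-56/65 -33/65 0; -33/65 56/65 0; 0 0 1]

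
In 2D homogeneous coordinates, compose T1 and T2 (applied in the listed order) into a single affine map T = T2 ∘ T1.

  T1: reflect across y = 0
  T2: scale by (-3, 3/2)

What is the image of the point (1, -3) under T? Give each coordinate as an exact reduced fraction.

T(p) = (-3, 9/2)

T1 reflect across y = 0: (1, -3) → (1, 3)
T2 scale by (-3, 3/2): (1, 3) → (-3, 9/2)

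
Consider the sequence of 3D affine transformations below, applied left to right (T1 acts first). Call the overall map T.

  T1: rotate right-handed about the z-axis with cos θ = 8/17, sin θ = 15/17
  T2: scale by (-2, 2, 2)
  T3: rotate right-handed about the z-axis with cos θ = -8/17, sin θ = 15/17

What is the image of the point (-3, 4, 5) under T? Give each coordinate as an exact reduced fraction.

T1 rotate right-handed about the z-axis with cos θ = 8/17, sin θ = 15/17: (-3, 4, 5) → (-84/17, -13/17, 5)
T2 scale by (-2, 2, 2): (-84/17, -13/17, 5) → (168/17, -26/17, 10)
T3 rotate right-handed about the z-axis with cos θ = -8/17, sin θ = 15/17: (168/17, -26/17, 10) → (-954/289, 2728/289, 10)

T(p) = (-954/289, 2728/289, 10)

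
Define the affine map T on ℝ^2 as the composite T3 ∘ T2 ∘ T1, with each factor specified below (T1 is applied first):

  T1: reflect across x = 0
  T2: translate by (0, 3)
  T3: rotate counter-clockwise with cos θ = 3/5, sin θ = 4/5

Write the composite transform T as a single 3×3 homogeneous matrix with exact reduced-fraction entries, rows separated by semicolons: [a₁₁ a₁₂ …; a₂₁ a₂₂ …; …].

T1 = [-1 0 0; 0 1 0; 0 0 1]
T2·T1 = [-1 0 0; 0 1 3; 0 0 1]
T3·…·T1 = [-3/5 -4/5 -12/5; -4/5 3/5 9/5; 0 0 1]

T = [-3/5 -4/5 -12/5; -4/5 3/5 9/5; 0 0 1]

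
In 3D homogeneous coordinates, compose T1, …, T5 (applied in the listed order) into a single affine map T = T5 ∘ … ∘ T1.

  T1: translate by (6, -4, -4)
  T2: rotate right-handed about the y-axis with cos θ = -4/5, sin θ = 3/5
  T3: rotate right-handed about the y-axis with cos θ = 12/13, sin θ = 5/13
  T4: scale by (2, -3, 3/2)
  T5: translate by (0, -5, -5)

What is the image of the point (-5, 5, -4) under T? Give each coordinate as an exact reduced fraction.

T(p) = (-382/65, -8, 407/65)

T1 translate by (6, -4, -4): (-5, 5, -4) → (1, 1, -8)
T2 rotate right-handed about the y-axis with cos θ = -4/5, sin θ = 3/5: (1, 1, -8) → (-28/5, 1, 29/5)
T3 rotate right-handed about the y-axis with cos θ = 12/13, sin θ = 5/13: (-28/5, 1, 29/5) → (-191/65, 1, 488/65)
T4 scale by (2, -3, 3/2): (-191/65, 1, 488/65) → (-382/65, -3, 732/65)
T5 translate by (0, -5, -5): (-382/65, -3, 732/65) → (-382/65, -8, 407/65)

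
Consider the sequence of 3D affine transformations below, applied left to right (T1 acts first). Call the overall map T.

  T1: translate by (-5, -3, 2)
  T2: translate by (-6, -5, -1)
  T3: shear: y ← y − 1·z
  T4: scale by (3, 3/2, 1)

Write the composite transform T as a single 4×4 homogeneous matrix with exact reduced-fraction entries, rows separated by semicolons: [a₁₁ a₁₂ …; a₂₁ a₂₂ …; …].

T1 = [1 0 0 -5; 0 1 0 -3; 0 0 1 2; 0 0 0 1]
T2·T1 = [1 0 0 -11; 0 1 0 -8; 0 0 1 1; 0 0 0 1]
T3·…·T1 = [1 0 0 -11; 0 1 -1 -9; 0 0 1 1; 0 0 0 1]
T4·…·T1 = [3 0 0 -33; 0 3/2 -3/2 -27/2; 0 0 1 1; 0 0 0 1]

T = [3 0 0 -33; 0 3/2 -3/2 -27/2; 0 0 1 1; 0 0 0 1]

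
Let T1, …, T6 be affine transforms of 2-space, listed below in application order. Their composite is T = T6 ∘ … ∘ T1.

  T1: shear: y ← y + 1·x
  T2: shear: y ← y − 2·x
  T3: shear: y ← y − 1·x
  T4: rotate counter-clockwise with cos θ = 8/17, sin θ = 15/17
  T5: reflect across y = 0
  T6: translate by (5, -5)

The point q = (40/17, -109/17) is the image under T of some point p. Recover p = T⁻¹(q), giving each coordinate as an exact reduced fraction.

p = (0, 3)

T1 = [1 0 0; 1 1 0; 0 0 1]
T2·T1 = [1 0 0; -1 1 0; 0 0 1]
T3·…·T1 = [1 0 0; -2 1 0; 0 0 1]
T4·…·T1 = [38/17 -15/17 0; -1/17 8/17 0; 0 0 1]
T5·…·T1 = [38/17 -15/17 0; 1/17 -8/17 0; 0 0 1]
T6·…·T1 = [38/17 -15/17 5; 1/17 -8/17 -5; 0 0 1]
det M = -1; M⁻¹ = [8/17 -15/17 -115/17; 1/17 -38/17 -195/17; 0 0 1]
M⁻¹ · (40/17, -109/17)ᵀ = (0, 3)ᵀ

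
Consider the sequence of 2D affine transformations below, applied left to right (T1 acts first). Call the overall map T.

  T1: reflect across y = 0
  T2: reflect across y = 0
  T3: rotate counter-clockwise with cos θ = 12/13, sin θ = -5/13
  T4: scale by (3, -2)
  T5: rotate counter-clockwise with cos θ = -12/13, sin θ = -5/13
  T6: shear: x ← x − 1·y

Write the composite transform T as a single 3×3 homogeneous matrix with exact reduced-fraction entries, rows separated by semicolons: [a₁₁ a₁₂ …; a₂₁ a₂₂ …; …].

T1 = [1 0 0; 0 -1 0; 0 0 1]
T2·T1 = [1 0 0; 0 1 0; 0 0 1]
T3·…·T1 = [12/13 5/13 0; -5/13 12/13 0; 0 0 1]
T4·…·T1 = [36/13 15/13 0; 10/13 -24/13 0; 0 0 1]
T5·…·T1 = [-382/169 -300/169 0; -300/169 213/169 0; 0 0 1]
T6·…·T1 = [-82/169 -513/169 0; -300/169 213/169 0; 0 0 1]

T = [-82/169 -513/169 0; -300/169 213/169 0; 0 0 1]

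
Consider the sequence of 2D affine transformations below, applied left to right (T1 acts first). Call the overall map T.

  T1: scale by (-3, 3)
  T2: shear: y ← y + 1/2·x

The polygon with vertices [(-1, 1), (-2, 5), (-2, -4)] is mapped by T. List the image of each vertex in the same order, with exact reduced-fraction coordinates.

T1 scale by (-3, 3): (-1, 1) → (3, 3); (-2, 5) → (6, 15); (-2, -4) → (6, -12)
T2 shear: y ← y + 1/2·x: (3, 3) → (3, 9/2); (6, 15) → (6, 18); (6, -12) → (6, -9)

image vertices: (3, 9/2), (6, 18), (6, -9)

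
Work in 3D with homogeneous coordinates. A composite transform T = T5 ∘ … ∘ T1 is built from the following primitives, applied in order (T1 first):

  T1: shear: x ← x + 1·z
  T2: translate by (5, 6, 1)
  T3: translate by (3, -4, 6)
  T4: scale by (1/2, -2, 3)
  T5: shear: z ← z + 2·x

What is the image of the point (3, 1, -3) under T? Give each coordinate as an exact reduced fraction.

T(p) = (4, -6, 20)

T1 shear: x ← x + 1·z: (3, 1, -3) → (0, 1, -3)
T2 translate by (5, 6, 1): (0, 1, -3) → (5, 7, -2)
T3 translate by (3, -4, 6): (5, 7, -2) → (8, 3, 4)
T4 scale by (1/2, -2, 3): (8, 3, 4) → (4, -6, 12)
T5 shear: z ← z + 2·x: (4, -6, 12) → (4, -6, 20)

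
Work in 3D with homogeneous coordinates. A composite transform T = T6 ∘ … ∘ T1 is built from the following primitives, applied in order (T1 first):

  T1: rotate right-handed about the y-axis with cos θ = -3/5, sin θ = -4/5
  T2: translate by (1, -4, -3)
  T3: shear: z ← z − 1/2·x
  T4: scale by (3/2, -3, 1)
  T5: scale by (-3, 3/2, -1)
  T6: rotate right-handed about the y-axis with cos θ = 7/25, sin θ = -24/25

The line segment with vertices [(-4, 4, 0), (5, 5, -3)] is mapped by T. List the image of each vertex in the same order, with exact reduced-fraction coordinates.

image vertices: (-2967/250, 0, -3119/250), (249/125, -9/2, -307/125)

T1 rotate right-handed about the y-axis with cos θ = -3/5, sin θ = -4/5: (-4, 4, 0) → (12/5, 4, -16/5); (5, 5, -3) → (-3/5, 5, 29/5)
T2 translate by (1, -4, -3): (12/5, 4, -16/5) → (17/5, 0, -31/5); (-3/5, 5, 29/5) → (2/5, 1, 14/5)
T3 shear: z ← z − 1/2·x: (17/5, 0, -31/5) → (17/5, 0, -79/10); (2/5, 1, 14/5) → (2/5, 1, 13/5)
T4 scale by (3/2, -3, 1): (17/5, 0, -79/10) → (51/10, 0, -79/10); (2/5, 1, 13/5) → (3/5, -3, 13/5)
T5 scale by (-3, 3/2, -1): (51/10, 0, -79/10) → (-153/10, 0, 79/10); (3/5, -3, 13/5) → (-9/5, -9/2, -13/5)
T6 rotate right-handed about the y-axis with cos θ = 7/25, sin θ = -24/25: (-153/10, 0, 79/10) → (-2967/250, 0, -3119/250); (-9/5, -9/2, -13/5) → (249/125, -9/2, -307/125)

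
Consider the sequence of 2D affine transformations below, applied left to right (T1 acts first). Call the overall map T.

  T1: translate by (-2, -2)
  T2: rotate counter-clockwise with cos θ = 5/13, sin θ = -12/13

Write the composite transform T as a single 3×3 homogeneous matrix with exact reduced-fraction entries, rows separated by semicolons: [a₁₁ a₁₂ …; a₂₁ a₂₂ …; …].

T1 = [1 0 -2; 0 1 -2; 0 0 1]
T2·T1 = [5/13 12/13 -34/13; -12/13 5/13 14/13; 0 0 1]

T = [5/13 12/13 -34/13; -12/13 5/13 14/13; 0 0 1]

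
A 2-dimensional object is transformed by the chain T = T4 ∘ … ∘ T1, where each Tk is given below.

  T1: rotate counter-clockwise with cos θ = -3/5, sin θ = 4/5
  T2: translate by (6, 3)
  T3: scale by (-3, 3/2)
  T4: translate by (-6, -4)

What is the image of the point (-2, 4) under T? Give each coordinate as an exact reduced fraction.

T(p) = (-18, -11/2)

T1 rotate counter-clockwise with cos θ = -3/5, sin θ = 4/5: (-2, 4) → (-2, -4)
T2 translate by (6, 3): (-2, -4) → (4, -1)
T3 scale by (-3, 3/2): (4, -1) → (-12, -3/2)
T4 translate by (-6, -4): (-12, -3/2) → (-18, -11/2)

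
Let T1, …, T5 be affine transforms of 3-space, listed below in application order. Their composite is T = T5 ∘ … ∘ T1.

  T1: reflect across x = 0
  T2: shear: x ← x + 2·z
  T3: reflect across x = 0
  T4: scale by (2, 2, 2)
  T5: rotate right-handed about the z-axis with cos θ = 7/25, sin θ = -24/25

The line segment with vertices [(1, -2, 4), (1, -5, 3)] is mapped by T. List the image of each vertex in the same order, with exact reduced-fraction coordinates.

T1 reflect across x = 0: (1, -2, 4) → (-1, -2, 4); (1, -5, 3) → (-1, -5, 3)
T2 shear: x ← x + 2·z: (-1, -2, 4) → (7, -2, 4); (-1, -5, 3) → (5, -5, 3)
T3 reflect across x = 0: (7, -2, 4) → (-7, -2, 4); (5, -5, 3) → (-5, -5, 3)
T4 scale by (2, 2, 2): (-7, -2, 4) → (-14, -4, 8); (-5, -5, 3) → (-10, -10, 6)
T5 rotate right-handed about the z-axis with cos θ = 7/25, sin θ = -24/25: (-14, -4, 8) → (-194/25, 308/25, 8); (-10, -10, 6) → (-62/5, 34/5, 6)

image vertices: (-194/25, 308/25, 8), (-62/5, 34/5, 6)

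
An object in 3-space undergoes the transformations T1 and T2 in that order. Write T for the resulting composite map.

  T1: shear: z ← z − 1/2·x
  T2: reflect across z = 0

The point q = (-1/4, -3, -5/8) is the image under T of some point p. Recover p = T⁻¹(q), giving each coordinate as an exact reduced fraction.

T1 = [1 0 0 0; 0 1 0 0; -1/2 0 1 0; 0 0 0 1]
T2·T1 = [1 0 0 0; 0 1 0 0; 1/2 0 -1 0; 0 0 0 1]
det M = -1; M⁻¹ = [1 0 0 0; 0 1 0 0; 1/2 0 -1 0; 0 0 0 1]
M⁻¹ · (-1/4, -3, -5/8)ᵀ = (-1/4, -3, 1/2)ᵀ

p = (-1/4, -3, 1/2)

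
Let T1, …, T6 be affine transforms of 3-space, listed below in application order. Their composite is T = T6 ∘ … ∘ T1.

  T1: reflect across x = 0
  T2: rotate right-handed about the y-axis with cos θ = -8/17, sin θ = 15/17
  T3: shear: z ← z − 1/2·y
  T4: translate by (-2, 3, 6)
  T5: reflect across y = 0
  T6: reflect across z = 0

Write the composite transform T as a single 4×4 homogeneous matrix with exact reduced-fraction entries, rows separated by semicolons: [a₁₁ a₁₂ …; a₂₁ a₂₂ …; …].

T = [8/17 0 15/17 -2; 0 -1 0 -3; -15/17 1/2 8/17 -6; 0 0 0 1]

T1 = [-1 0 0 0; 0 1 0 0; 0 0 1 0; 0 0 0 1]
T2·T1 = [8/17 0 15/17 0; 0 1 0 0; 15/17 0 -8/17 0; 0 0 0 1]
T3·…·T1 = [8/17 0 15/17 0; 0 1 0 0; 15/17 -1/2 -8/17 0; 0 0 0 1]
T4·…·T1 = [8/17 0 15/17 -2; 0 1 0 3; 15/17 -1/2 -8/17 6; 0 0 0 1]
T5·…·T1 = [8/17 0 15/17 -2; 0 -1 0 -3; 15/17 -1/2 -8/17 6; 0 0 0 1]
T6·…·T1 = [8/17 0 15/17 -2; 0 -1 0 -3; -15/17 1/2 8/17 -6; 0 0 0 1]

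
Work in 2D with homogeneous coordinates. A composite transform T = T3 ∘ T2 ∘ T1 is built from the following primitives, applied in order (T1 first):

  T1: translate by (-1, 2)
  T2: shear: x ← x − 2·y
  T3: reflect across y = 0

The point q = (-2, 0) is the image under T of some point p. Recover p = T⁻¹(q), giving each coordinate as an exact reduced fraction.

T1 = [1 0 -1; 0 1 2; 0 0 1]
T2·T1 = [1 -2 -5; 0 1 2; 0 0 1]
T3·…·T1 = [1 -2 -5; 0 -1 -2; 0 0 1]
det M = -1; M⁻¹ = [1 -2 1; 0 -1 -2; 0 0 1]
M⁻¹ · (-2, 0)ᵀ = (-1, -2)ᵀ

p = (-1, -2)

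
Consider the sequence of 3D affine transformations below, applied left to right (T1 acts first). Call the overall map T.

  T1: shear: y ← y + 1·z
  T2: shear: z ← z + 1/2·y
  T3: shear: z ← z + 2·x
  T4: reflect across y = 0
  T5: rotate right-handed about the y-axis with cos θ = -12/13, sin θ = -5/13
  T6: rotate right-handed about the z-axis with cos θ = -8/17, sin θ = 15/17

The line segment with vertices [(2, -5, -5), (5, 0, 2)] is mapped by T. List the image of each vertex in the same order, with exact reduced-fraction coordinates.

image vertices: (-1998/221, -950/221, 82/13), (1390/221, -1667/221, -131/13)

T1 shear: y ← y + 1·z: (2, -5, -5) → (2, -10, -5); (5, 0, 2) → (5, 2, 2)
T2 shear: z ← z + 1/2·y: (2, -10, -5) → (2, -10, -10); (5, 2, 2) → (5, 2, 3)
T3 shear: z ← z + 2·x: (2, -10, -10) → (2, -10, -6); (5, 2, 3) → (5, 2, 13)
T4 reflect across y = 0: (2, -10, -6) → (2, 10, -6); (5, 2, 13) → (5, -2, 13)
T5 rotate right-handed about the y-axis with cos θ = -12/13, sin θ = -5/13: (2, 10, -6) → (6/13, 10, 82/13); (5, -2, 13) → (-125/13, -2, -131/13)
T6 rotate right-handed about the z-axis with cos θ = -8/17, sin θ = 15/17: (6/13, 10, 82/13) → (-1998/221, -950/221, 82/13); (-125/13, -2, -131/13) → (1390/221, -1667/221, -131/13)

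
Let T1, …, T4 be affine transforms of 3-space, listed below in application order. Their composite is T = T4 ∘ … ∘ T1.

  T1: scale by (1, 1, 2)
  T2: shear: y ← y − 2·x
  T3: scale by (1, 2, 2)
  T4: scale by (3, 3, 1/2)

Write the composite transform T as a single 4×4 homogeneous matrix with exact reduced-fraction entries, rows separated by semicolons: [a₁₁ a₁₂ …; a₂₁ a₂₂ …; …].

T1 = [1 0 0 0; 0 1 0 0; 0 0 2 0; 0 0 0 1]
T2·T1 = [1 0 0 0; -2 1 0 0; 0 0 2 0; 0 0 0 1]
T3·…·T1 = [1 0 0 0; -4 2 0 0; 0 0 4 0; 0 0 0 1]
T4·…·T1 = [3 0 0 0; -12 6 0 0; 0 0 2 0; 0 0 0 1]

T = [3 0 0 0; -12 6 0 0; 0 0 2 0; 0 0 0 1]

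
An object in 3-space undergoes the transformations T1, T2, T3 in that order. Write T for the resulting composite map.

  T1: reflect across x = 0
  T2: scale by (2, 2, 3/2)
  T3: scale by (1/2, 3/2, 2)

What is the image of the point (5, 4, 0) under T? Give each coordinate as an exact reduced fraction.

T1 reflect across x = 0: (5, 4, 0) → (-5, 4, 0)
T2 scale by (2, 2, 3/2): (-5, 4, 0) → (-10, 8, 0)
T3 scale by (1/2, 3/2, 2): (-10, 8, 0) → (-5, 12, 0)

T(p) = (-5, 12, 0)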